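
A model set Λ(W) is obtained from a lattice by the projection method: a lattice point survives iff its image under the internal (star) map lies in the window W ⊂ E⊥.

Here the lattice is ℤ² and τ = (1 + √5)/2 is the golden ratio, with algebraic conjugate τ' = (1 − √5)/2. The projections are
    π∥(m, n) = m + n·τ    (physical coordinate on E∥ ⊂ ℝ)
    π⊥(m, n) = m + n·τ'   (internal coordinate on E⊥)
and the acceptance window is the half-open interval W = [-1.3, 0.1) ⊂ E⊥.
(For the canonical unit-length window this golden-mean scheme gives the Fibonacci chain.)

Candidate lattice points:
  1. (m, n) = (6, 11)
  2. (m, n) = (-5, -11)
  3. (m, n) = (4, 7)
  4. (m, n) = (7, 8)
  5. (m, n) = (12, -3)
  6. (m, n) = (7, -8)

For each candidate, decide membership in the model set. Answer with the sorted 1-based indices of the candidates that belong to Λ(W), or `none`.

τ' = (1−√5)/2 ≈ -0.6180.
#1 (6,11): internal coord 6 + (11)·τ' = -0.7984; -0.7984 ∈ [-1.3, 0.1) → IN Λ
#2 (-5,-11): internal coord -5 + (-11)·τ' = +1.7984; +1.7984 ∉ [-1.3, 0.1) → out
#3 (4,7): internal coord 4 + (7)·τ' = -0.3262; -0.3262 ∈ [-1.3, 0.1) → IN Λ
#4 (7,8): internal coord 7 + (8)·τ' = +2.0557; +2.0557 ∉ [-1.3, 0.1) → out
#5 (12,-3): internal coord 12 + (-3)·τ' = +13.8541; +13.8541 ∉ [-1.3, 0.1) → out
#6 (7,-8): internal coord 7 + (-8)·τ' = +11.9443; +11.9443 ∉ [-1.3, 0.1) → out

1, 3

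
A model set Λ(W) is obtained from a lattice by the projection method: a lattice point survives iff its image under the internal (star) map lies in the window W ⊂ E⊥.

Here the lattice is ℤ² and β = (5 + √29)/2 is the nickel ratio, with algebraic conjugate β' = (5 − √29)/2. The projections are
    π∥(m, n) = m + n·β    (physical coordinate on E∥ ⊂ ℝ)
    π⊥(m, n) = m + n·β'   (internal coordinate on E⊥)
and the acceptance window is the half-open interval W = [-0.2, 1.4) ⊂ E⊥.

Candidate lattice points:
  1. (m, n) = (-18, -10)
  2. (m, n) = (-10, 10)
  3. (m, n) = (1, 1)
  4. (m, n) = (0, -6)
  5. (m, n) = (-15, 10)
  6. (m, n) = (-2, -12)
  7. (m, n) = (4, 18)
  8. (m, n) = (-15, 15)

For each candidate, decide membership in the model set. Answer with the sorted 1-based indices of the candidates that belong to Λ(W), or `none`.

3, 4, 6, 7

β' = (5−√29)/2 ≈ -0.1926.
[1] lift (-18,-10): star map gives -16.0742; window check -0.2 ≤ -16.0742 < 1.4 is false → out
[2] lift (-10,10): star map gives -11.9258; window check -0.2 ≤ -11.9258 < 1.4 is false → out
[3] lift (1,1): star map gives 0.8074; window check -0.2 ≤ 0.8074 < 1.4 is true → IN Λ
[4] lift (0,-6): star map gives 1.1555; window check -0.2 ≤ 1.1555 < 1.4 is true → IN Λ
[5] lift (-15,10): star map gives -16.9258; window check -0.2 ≤ -16.9258 < 1.4 is false → out
[6] lift (-2,-12): star map gives 0.3110; window check -0.2 ≤ 0.3110 < 1.4 is true → IN Λ
[7] lift (4,18): star map gives 0.5335; window check -0.2 ≤ 0.5335 < 1.4 is true → IN Λ
[8] lift (-15,15): star map gives -17.8887; window check -0.2 ≤ -17.8887 < 1.4 is false → out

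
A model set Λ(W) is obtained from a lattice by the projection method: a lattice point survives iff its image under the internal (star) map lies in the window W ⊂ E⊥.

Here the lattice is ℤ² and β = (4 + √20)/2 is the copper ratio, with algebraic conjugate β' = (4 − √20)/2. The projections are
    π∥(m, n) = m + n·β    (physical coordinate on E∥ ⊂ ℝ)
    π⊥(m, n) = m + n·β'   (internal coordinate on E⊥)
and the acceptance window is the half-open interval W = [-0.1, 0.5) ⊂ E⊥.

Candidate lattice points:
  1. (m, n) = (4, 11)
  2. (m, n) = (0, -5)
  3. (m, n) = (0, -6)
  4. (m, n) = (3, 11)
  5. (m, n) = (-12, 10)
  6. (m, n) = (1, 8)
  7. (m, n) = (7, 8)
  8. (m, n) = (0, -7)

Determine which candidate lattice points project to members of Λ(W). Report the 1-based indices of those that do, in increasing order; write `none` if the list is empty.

4

Compute β' = (4−√20)/2 = -0.236068, so π⊥(m,n) = m -0.236068·n.
candidate 1: (m,n)=(4,11) → π∥ = 4+11·β ≈ 50.596748, π⊥ = 4+11·β' ≈ 1.403252 ∉ [-0.1, 0.5) ⇒ out
candidate 2: (m,n)=(0,-5) → π∥ = 0-5·β ≈ -21.180340, π⊥ = 0-5·β' ≈ 1.180340 ∉ [-0.1, 0.5) ⇒ out
candidate 3: (m,n)=(0,-6) → π∥ = 0-6·β ≈ -25.416408, π⊥ = 0-6·β' ≈ 1.416408 ∉ [-0.1, 0.5) ⇒ out
candidate 4: (m,n)=(3,11) → π∥ = 3+11·β ≈ 49.596748, π⊥ = 3+11·β' ≈ 0.403252 ∈ [-0.1, 0.5) ⇒ IN Λ
candidate 5: (m,n)=(-12,10) → π∥ = -12+10·β ≈ 30.360680, π⊥ = -12+10·β' ≈ -14.360680 ∉ [-0.1, 0.5) ⇒ out
candidate 6: (m,n)=(1,8) → π∥ = 1+8·β ≈ 34.888544, π⊥ = 1+8·β' ≈ -0.888544 ∉ [-0.1, 0.5) ⇒ out
candidate 7: (m,n)=(7,8) → π∥ = 7+8·β ≈ 40.888544, π⊥ = 7+8·β' ≈ 5.111456 ∉ [-0.1, 0.5) ⇒ out
candidate 8: (m,n)=(0,-7) → π∥ = 0-7·β ≈ -29.652476, π⊥ = 0-7·β' ≈ 1.652476 ∉ [-0.1, 0.5) ⇒ out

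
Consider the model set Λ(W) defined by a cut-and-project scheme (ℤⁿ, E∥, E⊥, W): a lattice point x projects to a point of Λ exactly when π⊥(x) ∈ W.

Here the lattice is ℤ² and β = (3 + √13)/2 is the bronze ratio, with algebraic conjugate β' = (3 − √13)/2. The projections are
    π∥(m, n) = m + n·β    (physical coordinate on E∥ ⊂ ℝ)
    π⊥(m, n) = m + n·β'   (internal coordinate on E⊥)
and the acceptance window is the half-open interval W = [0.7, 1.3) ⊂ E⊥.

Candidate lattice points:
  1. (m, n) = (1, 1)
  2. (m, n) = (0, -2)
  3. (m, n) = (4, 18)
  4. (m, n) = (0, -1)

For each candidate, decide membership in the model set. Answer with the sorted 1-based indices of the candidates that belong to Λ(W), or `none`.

β' = (3−√13)/2 ≈ -0.3028.
#1 (1,1): internal coord 1 + (1)·β' = +0.6972; +0.6972 ∉ [0.7, 1.3) → out
#2 (0,-2): internal coord 0 + (-2)·β' = +0.6056; +0.6056 ∉ [0.7, 1.3) → out
#3 (4,18): internal coord 4 + (18)·β' = -1.4500; -1.4500 ∉ [0.7, 1.3) → out
#4 (0,-1): internal coord 0 + (-1)·β' = +0.3028; +0.3028 ∉ [0.7, 1.3) → out

none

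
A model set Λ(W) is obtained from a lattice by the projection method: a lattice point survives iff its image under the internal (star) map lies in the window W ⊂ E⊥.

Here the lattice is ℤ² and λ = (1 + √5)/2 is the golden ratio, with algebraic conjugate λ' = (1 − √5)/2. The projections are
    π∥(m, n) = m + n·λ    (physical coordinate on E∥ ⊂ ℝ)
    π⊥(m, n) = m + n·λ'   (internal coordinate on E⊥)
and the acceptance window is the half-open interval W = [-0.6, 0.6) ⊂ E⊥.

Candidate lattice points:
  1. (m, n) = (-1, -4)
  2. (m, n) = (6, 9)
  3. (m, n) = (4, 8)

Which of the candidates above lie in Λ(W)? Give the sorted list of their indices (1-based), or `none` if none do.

Compute λ' = (1−√5)/2 = -0.61803, so π⊥(m,n) = m -0.61803·n.
candidate 1: (m,n)=(-1,-4) → π∥ = -1-4·λ ≈ -7.47214, π⊥ = -1-4·λ' ≈ 1.47214 ∉ [-0.6, 0.6) ⇒ out
candidate 2: (m,n)=(6,9) → π∥ = 6+9·λ ≈ 20.56231, π⊥ = 6+9·λ' ≈ 0.43769 ∈ [-0.6, 0.6) ⇒ IN Λ
candidate 3: (m,n)=(4,8) → π∥ = 4+8·λ ≈ 16.94427, π⊥ = 4+8·λ' ≈ -0.94427 ∉ [-0.6, 0.6) ⇒ out

2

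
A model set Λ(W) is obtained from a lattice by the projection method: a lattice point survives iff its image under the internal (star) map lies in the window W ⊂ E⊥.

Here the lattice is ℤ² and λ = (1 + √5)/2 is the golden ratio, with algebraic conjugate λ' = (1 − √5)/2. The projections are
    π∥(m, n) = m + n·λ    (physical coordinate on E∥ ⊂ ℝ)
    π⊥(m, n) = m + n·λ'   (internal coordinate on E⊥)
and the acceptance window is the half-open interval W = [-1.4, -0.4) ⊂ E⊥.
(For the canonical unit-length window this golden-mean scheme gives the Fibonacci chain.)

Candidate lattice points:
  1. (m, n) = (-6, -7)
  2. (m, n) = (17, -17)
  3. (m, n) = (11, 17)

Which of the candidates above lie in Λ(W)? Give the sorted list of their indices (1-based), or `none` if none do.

λ' = (1−√5)/2 ≈ -0.61803.
[1] lift (-6,-7): star map gives -1.67376; window check -1.4 ≤ -1.67376 < -0.4 is false → out
[2] lift (17,-17): star map gives 27.50658; window check -1.4 ≤ 27.50658 < -0.4 is false → out
[3] lift (11,17): star map gives 0.49342; window check -1.4 ≤ 0.49342 < -0.4 is false → out

none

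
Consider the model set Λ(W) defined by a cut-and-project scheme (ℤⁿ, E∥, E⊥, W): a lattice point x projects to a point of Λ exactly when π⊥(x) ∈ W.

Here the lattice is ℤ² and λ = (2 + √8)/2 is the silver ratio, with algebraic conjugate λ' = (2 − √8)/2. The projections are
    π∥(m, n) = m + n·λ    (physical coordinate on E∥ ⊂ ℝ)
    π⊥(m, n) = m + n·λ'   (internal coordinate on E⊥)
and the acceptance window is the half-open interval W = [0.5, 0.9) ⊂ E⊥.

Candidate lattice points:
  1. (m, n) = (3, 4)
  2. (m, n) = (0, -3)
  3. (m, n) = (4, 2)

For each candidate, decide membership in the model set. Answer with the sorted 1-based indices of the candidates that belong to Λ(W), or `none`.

none

Numerically λ ≈ 2.4142 and λ' = −1/λ ≈ -0.4142.
[1] lift (3,4): star map gives 1.3431; window check 0.5 ≤ 1.3431 < 0.9 is false → out
[2] lift (0,-3): star map gives 1.2426; window check 0.5 ≤ 1.2426 < 0.9 is false → out
[3] lift (4,2): star map gives 3.1716; window check 0.5 ≤ 3.1716 < 0.9 is false → out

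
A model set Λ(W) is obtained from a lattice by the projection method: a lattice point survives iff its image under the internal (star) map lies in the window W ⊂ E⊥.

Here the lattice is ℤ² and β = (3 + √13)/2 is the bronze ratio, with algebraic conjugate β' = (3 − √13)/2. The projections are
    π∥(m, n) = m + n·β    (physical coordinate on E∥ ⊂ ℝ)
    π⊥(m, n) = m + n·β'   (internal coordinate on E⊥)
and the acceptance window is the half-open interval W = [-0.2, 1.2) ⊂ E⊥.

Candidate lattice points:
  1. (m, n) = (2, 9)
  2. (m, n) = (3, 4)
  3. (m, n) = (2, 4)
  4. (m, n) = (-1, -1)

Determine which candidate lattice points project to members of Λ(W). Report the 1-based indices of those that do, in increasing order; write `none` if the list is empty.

Compute β' = (3−√13)/2 = -0.302776, so π⊥(m,n) = m -0.302776·n.
[1] lift (2,9): star map gives -0.724981; window check -0.2 ≤ -0.724981 < 1.2 is false → out
[2] lift (3,4): star map gives 1.788897; window check -0.2 ≤ 1.788897 < 1.2 is false → out
[3] lift (2,4): star map gives 0.788897; window check -0.2 ≤ 0.788897 < 1.2 is true → IN Λ
[4] lift (-1,-1): star map gives -0.697224; window check -0.2 ≤ -0.697224 < 1.2 is false → out

3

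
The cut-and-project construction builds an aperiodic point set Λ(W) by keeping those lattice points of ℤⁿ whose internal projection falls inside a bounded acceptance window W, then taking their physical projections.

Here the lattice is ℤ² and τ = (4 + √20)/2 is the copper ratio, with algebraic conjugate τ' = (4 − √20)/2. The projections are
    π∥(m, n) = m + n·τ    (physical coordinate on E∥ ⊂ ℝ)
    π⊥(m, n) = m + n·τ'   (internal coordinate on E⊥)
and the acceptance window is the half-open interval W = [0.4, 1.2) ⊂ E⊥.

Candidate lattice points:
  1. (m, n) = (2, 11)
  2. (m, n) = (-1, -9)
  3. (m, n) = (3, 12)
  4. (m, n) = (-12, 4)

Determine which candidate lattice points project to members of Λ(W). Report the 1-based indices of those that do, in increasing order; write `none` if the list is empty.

2

τ' = (4−√20)/2 ≈ -0.236068.
candidate 1: (m,n)=(2,11) → π∥ = 2+11·τ ≈ 48.596748, π⊥ = 2+11·τ' ≈ -0.596748 ∉ [0.4, 1.2) ⇒ out
candidate 2: (m,n)=(-1,-9) → π∥ = -1-9·τ ≈ -39.124612, π⊥ = -1-9·τ' ≈ 1.124612 ∈ [0.4, 1.2) ⇒ IN Λ
candidate 3: (m,n)=(3,12) → π∥ = 3+12·τ ≈ 53.832816, π⊥ = 3+12·τ' ≈ 0.167184 ∉ [0.4, 1.2) ⇒ out
candidate 4: (m,n)=(-12,4) → π∥ = -12+4·τ ≈ 4.944272, π⊥ = -12+4·τ' ≈ -12.944272 ∉ [0.4, 1.2) ⇒ out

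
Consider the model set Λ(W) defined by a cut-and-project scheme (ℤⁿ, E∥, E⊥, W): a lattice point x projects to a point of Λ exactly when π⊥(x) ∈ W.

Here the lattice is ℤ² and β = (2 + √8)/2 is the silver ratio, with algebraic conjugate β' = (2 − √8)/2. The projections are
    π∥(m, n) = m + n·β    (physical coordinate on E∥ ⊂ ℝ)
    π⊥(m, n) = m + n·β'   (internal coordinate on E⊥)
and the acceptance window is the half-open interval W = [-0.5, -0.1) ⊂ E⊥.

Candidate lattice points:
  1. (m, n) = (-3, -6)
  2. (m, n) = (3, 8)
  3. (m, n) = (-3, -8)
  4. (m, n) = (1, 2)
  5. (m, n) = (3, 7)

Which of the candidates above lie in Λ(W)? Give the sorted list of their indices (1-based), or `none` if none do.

2

β' = (2−√8)/2 ≈ -0.4142.
[1] lift (-3,-6): star map gives -0.5147; window check -0.5 ≤ -0.5147 < -0.1 is false → out
[2] lift (3,8): star map gives -0.3137; window check -0.5 ≤ -0.3137 < -0.1 is true → IN Λ
[3] lift (-3,-8): star map gives 0.3137; window check -0.5 ≤ 0.3137 < -0.1 is false → out
[4] lift (1,2): star map gives 0.1716; window check -0.5 ≤ 0.1716 < -0.1 is false → out
[5] lift (3,7): star map gives 0.1005; window check -0.5 ≤ 0.1005 < -0.1 is false → out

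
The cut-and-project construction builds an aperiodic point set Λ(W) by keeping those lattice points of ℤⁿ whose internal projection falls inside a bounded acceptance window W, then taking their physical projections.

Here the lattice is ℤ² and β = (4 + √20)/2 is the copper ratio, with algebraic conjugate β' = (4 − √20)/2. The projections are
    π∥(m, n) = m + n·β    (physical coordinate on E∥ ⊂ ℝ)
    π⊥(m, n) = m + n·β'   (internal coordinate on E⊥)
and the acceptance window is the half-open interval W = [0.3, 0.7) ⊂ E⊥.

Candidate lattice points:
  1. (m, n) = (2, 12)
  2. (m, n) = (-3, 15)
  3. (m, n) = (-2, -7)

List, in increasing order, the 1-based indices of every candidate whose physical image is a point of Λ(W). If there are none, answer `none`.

β' = (4−√20)/2 ≈ -0.23607.
[1] lift (2,12): star map gives -0.83282; window check 0.3 ≤ -0.83282 < 0.7 is false → out
[2] lift (-3,15): star map gives -6.54102; window check 0.3 ≤ -6.54102 < 0.7 is false → out
[3] lift (-2,-7): star map gives -0.34752; window check 0.3 ≤ -0.34752 < 0.7 is false → out

none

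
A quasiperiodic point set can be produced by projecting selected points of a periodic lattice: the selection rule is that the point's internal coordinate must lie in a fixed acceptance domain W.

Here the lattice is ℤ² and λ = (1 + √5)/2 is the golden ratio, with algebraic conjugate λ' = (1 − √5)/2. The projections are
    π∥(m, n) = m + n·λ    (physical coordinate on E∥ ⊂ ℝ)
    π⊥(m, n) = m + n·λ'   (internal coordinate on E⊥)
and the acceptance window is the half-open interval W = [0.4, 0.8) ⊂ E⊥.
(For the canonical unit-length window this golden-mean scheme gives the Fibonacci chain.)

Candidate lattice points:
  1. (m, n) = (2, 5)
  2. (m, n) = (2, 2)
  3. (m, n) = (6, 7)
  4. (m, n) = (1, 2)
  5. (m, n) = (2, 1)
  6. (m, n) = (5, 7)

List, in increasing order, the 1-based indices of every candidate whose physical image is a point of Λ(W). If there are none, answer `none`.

λ' = (1−√5)/2 ≈ -0.6180.
[1] lift (2,5): star map gives -1.0902; window check 0.4 ≤ -1.0902 < 0.8 is false → out
[2] lift (2,2): star map gives 0.7639; window check 0.4 ≤ 0.7639 < 0.8 is true → IN Λ
[3] lift (6,7): star map gives 1.6738; window check 0.4 ≤ 1.6738 < 0.8 is false → out
[4] lift (1,2): star map gives -0.2361; window check 0.4 ≤ -0.2361 < 0.8 is false → out
[5] lift (2,1): star map gives 1.3820; window check 0.4 ≤ 1.3820 < 0.8 is false → out
[6] lift (5,7): star map gives 0.6738; window check 0.4 ≤ 0.6738 < 0.8 is true → IN Λ

2, 6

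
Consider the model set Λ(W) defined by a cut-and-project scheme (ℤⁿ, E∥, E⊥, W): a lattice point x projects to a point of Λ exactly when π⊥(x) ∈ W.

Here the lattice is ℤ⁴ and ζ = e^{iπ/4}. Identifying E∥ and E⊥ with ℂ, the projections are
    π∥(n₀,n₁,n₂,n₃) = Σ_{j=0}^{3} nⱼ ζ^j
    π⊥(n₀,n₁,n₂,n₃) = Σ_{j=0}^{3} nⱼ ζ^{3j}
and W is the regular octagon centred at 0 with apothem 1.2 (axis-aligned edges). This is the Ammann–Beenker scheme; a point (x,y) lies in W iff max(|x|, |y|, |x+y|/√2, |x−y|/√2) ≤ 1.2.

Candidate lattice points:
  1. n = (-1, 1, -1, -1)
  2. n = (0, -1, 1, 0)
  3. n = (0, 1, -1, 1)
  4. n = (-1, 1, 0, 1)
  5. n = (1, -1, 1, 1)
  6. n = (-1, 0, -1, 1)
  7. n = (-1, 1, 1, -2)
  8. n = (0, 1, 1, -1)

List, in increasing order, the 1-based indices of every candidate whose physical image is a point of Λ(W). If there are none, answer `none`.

With ζ = e^{iπ/4} the internal vectors are ζ^0,ζ^3,ζ^6,ζ^9.
#1 (-1, 1, -1, -1): internal (-2.414214, 1.000000); octagon support 2.414214 vs apothem 1.2 → ∉ W
#2 (0, -1, 1, 0): internal (0.707107, -1.707107); octagon support 1.707107 vs apothem 1.2 → ∉ W
#3 (0, 1, -1, 1): internal (0.000000, 2.414214); octagon support 2.414214 vs apothem 1.2 → ∉ W
#4 (-1, 1, 0, 1): internal (-1.000000, 1.414214); octagon support 1.707107 vs apothem 1.2 → ∉ W
#5 (1, -1, 1, 1): internal (2.414214, -1.000000); octagon support 2.414214 vs apothem 1.2 → ∉ W
#6 (-1, 0, -1, 1): internal (-0.292893, 1.707107); octagon support 1.707107 vs apothem 1.2 → ∉ W
#7 (-1, 1, 1, -2): internal (-3.121320, -1.707107); octagon support 3.414214 vs apothem 1.2 → ∉ W
#8 (0, 1, 1, -1): internal (-1.414214, -1.000000); octagon support 1.707107 vs apothem 1.2 → ∉ W

none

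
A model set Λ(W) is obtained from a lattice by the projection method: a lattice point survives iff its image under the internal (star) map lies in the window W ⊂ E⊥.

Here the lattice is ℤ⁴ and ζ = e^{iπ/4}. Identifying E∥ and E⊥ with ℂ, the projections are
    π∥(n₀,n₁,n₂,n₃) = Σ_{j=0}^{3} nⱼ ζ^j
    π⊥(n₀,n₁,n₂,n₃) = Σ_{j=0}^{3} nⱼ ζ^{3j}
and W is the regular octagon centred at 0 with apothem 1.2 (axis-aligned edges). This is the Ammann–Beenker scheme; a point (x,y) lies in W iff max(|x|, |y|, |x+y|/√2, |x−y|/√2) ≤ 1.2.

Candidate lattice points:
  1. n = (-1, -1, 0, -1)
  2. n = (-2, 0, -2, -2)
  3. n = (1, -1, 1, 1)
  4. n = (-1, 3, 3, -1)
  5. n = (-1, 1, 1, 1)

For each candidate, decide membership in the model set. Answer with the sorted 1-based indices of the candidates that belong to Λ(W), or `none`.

5

Internal map: ζ^{3j} for j=0..3 gives (1,0), (−√2/2,√2/2), (0,−1), (√2/2,√2/2).
candidate 1: n = (-1, -1, 0, -1) → π⊥ ≈ (-1.0000, -1.4142); max(|x|,|y|,|x±y|/√2) = 1.7071 > 1.2 ⇒ ∉ W
candidate 2: n = (-2, 0, -2, -2) → π⊥ ≈ (-3.4142, +0.5858); max(|x|,|y|,|x±y|/√2) = 3.4142 > 1.2 ⇒ ∉ W
candidate 3: n = (1, -1, 1, 1) → π⊥ ≈ (+2.4142, -1.0000); max(|x|,|y|,|x±y|/√2) = 2.4142 > 1.2 ⇒ ∉ W
candidate 4: n = (-1, 3, 3, -1) → π⊥ ≈ (-3.8284, -1.5858); max(|x|,|y|,|x±y|/√2) = 3.8284 > 1.2 ⇒ ∉ W
candidate 5: n = (-1, 1, 1, 1) → π⊥ ≈ (-1.0000, +0.4142); max(|x|,|y|,|x±y|/√2) = 1.0000 ≤ 1.2 ⇒ ∈ W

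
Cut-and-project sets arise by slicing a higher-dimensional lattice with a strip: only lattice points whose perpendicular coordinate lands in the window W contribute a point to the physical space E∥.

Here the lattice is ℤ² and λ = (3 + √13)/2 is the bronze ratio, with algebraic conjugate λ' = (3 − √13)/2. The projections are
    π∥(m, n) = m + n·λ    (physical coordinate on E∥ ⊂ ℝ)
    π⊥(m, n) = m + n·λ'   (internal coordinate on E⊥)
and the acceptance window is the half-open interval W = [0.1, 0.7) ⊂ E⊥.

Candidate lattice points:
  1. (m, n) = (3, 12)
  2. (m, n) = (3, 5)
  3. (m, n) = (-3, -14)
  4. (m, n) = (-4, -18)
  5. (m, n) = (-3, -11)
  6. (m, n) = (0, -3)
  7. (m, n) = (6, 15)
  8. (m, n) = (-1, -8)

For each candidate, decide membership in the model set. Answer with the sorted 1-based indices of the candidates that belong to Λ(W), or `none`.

λ' = (3−√13)/2 ≈ -0.30278.
candidate 1: (m,n)=(3,12) → π∥ = 3+12·λ ≈ 42.63331, π⊥ = 3+12·λ' ≈ -0.63331 ∉ [0.1, 0.7) ⇒ out
candidate 2: (m,n)=(3,5) → π∥ = 3+5·λ ≈ 19.51388, π⊥ = 3+5·λ' ≈ 1.48612 ∉ [0.1, 0.7) ⇒ out
candidate 3: (m,n)=(-3,-14) → π∥ = -3-14·λ ≈ -49.23886, π⊥ = -3-14·λ' ≈ 1.23886 ∉ [0.1, 0.7) ⇒ out
candidate 4: (m,n)=(-4,-18) → π∥ = -4-18·λ ≈ -63.44996, π⊥ = -4-18·λ' ≈ 1.44996 ∉ [0.1, 0.7) ⇒ out
candidate 5: (m,n)=(-3,-11) → π∥ = -3-11·λ ≈ -39.33053, π⊥ = -3-11·λ' ≈ 0.33053 ∈ [0.1, 0.7) ⇒ IN Λ
candidate 6: (m,n)=(0,-3) → π∥ = 0-3·λ ≈ -9.90833, π⊥ = 0-3·λ' ≈ 0.90833 ∉ [0.1, 0.7) ⇒ out
candidate 7: (m,n)=(6,15) → π∥ = 6+15·λ ≈ 55.54163, π⊥ = 6+15·λ' ≈ 1.45837 ∉ [0.1, 0.7) ⇒ out
candidate 8: (m,n)=(-1,-8) → π∥ = -1-8·λ ≈ -27.42221, π⊥ = -1-8·λ' ≈ 1.42221 ∉ [0.1, 0.7) ⇒ out

5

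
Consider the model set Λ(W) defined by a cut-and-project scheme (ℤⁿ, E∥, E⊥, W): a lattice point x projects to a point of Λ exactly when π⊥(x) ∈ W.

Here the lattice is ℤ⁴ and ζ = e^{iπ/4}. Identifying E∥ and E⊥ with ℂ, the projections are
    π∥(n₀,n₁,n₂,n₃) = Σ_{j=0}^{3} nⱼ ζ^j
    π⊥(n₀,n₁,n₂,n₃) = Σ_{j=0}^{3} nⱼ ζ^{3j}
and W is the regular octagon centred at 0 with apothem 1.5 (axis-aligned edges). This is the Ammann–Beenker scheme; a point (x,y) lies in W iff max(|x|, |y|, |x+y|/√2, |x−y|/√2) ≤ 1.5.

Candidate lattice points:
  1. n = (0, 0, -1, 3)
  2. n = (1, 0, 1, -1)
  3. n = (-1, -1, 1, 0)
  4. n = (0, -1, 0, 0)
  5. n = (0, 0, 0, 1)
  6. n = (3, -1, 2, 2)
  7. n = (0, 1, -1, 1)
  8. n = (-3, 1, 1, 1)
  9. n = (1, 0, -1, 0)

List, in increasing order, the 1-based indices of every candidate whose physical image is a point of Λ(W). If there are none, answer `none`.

Internal map: ζ^{3j} for j=0..3 gives (1,0), (−√2/2,√2/2), (0,−1), (√2/2,√2/2).
candidate 1: n = (0, 0, -1, 3) → π⊥ ≈ (+2.12132, +3.12132); max(|x|,|y|,|x±y|/√2) = 3.70711 > 1.5 ⇒ ∉ W
candidate 2: n = (1, 0, 1, -1) → π⊥ ≈ (+0.29289, -1.70711); max(|x|,|y|,|x±y|/√2) = 1.70711 > 1.5 ⇒ ∉ W
candidate 3: n = (-1, -1, 1, 0) → π⊥ ≈ (-0.29289, -1.70711); max(|x|,|y|,|x±y|/√2) = 1.70711 > 1.5 ⇒ ∉ W
candidate 4: n = (0, -1, 0, 0) → π⊥ ≈ (+0.70711, -0.70711); max(|x|,|y|,|x±y|/√2) = 1.00000 ≤ 1.5 ⇒ ∈ W
candidate 5: n = (0, 0, 0, 1) → π⊥ ≈ (+0.70711, +0.70711); max(|x|,|y|,|x±y|/√2) = 1.00000 ≤ 1.5 ⇒ ∈ W
candidate 6: n = (3, -1, 2, 2) → π⊥ ≈ (+5.12132, -1.29289); max(|x|,|y|,|x±y|/√2) = 5.12132 > 1.5 ⇒ ∉ W
candidate 7: n = (0, 1, -1, 1) → π⊥ ≈ (+0.00000, +2.41421); max(|x|,|y|,|x±y|/√2) = 2.41421 > 1.5 ⇒ ∉ W
candidate 8: n = (-3, 1, 1, 1) → π⊥ ≈ (-3.00000, +0.41421); max(|x|,|y|,|x±y|/√2) = 3.00000 > 1.5 ⇒ ∉ W
candidate 9: n = (1, 0, -1, 0) → π⊥ ≈ (+1.00000, +1.00000); max(|x|,|y|,|x±y|/√2) = 1.41421 ≤ 1.5 ⇒ ∈ W

4, 5, 9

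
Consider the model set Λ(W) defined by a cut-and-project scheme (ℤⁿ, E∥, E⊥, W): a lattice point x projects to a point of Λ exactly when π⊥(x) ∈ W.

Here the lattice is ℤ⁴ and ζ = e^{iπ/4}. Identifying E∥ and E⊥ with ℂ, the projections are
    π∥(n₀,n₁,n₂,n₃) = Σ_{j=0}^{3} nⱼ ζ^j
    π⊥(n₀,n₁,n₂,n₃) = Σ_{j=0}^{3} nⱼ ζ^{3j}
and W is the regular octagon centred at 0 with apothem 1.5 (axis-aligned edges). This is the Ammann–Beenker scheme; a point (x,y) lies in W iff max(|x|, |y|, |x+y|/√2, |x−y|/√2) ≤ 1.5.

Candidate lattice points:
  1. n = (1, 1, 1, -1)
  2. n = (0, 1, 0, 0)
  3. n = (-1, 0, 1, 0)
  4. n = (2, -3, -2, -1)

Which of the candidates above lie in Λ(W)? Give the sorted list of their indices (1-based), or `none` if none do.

With ζ = e^{iπ/4} the internal vectors are ζ^0,ζ^3,ζ^6,ζ^9.
candidate 1: n = (1, 1, 1, -1) → π⊥ ≈ (-0.4142, -1.0000); max(|x|,|y|,|x±y|/√2) = 1.0000 ≤ 1.5 ⇒ ∈ W
candidate 2: n = (0, 1, 0, 0) → π⊥ ≈ (-0.7071, +0.7071); max(|x|,|y|,|x±y|/√2) = 1.0000 ≤ 1.5 ⇒ ∈ W
candidate 3: n = (-1, 0, 1, 0) → π⊥ ≈ (-1.0000, -1.0000); max(|x|,|y|,|x±y|/√2) = 1.4142 ≤ 1.5 ⇒ ∈ W
candidate 4: n = (2, -3, -2, -1) → π⊥ ≈ (+3.4142, -0.8284); max(|x|,|y|,|x±y|/√2) = 3.4142 > 1.5 ⇒ ∉ W

1, 2, 3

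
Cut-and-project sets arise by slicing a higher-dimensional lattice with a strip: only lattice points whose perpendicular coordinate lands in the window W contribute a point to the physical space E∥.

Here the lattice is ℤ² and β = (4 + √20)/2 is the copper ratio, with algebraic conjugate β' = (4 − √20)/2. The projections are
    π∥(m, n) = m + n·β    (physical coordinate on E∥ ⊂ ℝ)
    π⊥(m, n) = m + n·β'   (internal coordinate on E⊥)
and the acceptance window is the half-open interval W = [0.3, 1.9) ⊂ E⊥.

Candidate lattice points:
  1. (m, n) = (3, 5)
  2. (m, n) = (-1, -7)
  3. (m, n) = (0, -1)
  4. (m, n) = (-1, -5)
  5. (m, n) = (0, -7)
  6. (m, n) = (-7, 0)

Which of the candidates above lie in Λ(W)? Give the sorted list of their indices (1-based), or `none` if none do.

β' = (4−√20)/2 ≈ -0.23607.
candidate 1: (m,n)=(3,5) → π∥ = 3+5·β ≈ 24.18034, π⊥ = 3+5·β' ≈ 1.81966 ∈ [0.3, 1.9) ⇒ IN Λ
candidate 2: (m,n)=(-1,-7) → π∥ = -1-7·β ≈ -30.65248, π⊥ = -1-7·β' ≈ 0.65248 ∈ [0.3, 1.9) ⇒ IN Λ
candidate 3: (m,n)=(0,-1) → π∥ = 0-1·β ≈ -4.23607, π⊥ = 0-1·β' ≈ 0.23607 ∉ [0.3, 1.9) ⇒ out
candidate 4: (m,n)=(-1,-5) → π∥ = -1-5·β ≈ -22.18034, π⊥ = -1-5·β' ≈ 0.18034 ∉ [0.3, 1.9) ⇒ out
candidate 5: (m,n)=(0,-7) → π∥ = 0-7·β ≈ -29.65248, π⊥ = 0-7·β' ≈ 1.65248 ∈ [0.3, 1.9) ⇒ IN Λ
candidate 6: (m,n)=(-7,0) → π∥ = -7+0·β ≈ -7.00000, π⊥ = -7+0·β' ≈ -7.00000 ∉ [0.3, 1.9) ⇒ out

1, 2, 5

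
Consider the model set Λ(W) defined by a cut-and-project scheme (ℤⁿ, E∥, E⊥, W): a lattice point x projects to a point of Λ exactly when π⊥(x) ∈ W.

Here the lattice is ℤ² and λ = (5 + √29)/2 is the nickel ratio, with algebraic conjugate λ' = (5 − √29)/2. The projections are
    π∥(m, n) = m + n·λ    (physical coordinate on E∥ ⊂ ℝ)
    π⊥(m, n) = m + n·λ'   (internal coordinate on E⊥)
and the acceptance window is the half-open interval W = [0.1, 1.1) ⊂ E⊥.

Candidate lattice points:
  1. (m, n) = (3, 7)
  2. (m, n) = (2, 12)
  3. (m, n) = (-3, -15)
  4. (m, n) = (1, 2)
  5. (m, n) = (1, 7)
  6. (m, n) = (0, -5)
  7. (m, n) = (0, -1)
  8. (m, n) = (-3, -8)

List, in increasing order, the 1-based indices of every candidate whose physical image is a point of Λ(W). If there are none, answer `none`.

Numerically λ ≈ 5.192582 and λ' = −1/λ ≈ -0.192582.
#1 (3,7): internal coord 3 + (7)·λ' = +1.651923; +1.651923 ∉ [0.1, 1.1) → out
#2 (2,12): internal coord 2 + (12)·λ' = -0.310989; -0.310989 ∉ [0.1, 1.1) → out
#3 (-3,-15): internal coord -3 + (-15)·λ' = -0.111264; -0.111264 ∉ [0.1, 1.1) → out
#4 (1,2): internal coord 1 + (2)·λ' = +0.614835; +0.614835 ∈ [0.1, 1.1) → IN Λ
#5 (1,7): internal coord 1 + (7)·λ' = -0.348077; -0.348077 ∉ [0.1, 1.1) → out
#6 (0,-5): internal coord 0 + (-5)·λ' = +0.962912; +0.962912 ∈ [0.1, 1.1) → IN Λ
#7 (0,-1): internal coord 0 + (-1)·λ' = +0.192582; +0.192582 ∈ [0.1, 1.1) → IN Λ
#8 (-3,-8): internal coord -3 + (-8)·λ' = -1.459341; -1.459341 ∉ [0.1, 1.1) → out

4, 6, 7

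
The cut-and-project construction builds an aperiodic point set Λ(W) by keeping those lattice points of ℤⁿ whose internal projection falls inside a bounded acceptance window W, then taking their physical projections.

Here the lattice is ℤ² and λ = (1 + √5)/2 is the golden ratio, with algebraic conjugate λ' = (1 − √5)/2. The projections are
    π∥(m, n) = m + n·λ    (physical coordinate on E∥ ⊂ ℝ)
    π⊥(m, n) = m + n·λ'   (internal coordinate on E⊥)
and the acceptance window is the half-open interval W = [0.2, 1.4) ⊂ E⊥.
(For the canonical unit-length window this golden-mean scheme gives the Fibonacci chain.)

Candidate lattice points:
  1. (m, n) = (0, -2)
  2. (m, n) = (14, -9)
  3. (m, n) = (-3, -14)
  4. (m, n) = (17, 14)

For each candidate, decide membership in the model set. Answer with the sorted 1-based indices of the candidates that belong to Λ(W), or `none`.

1

Numerically λ ≈ 1.618034 and λ' = −1/λ ≈ -0.618034.
[1] lift (0,-2): star map gives 1.236068; window check 0.2 ≤ 1.236068 < 1.4 is true → IN Λ
[2] lift (14,-9): star map gives 19.562306; window check 0.2 ≤ 19.562306 < 1.4 is false → out
[3] lift (-3,-14): star map gives 5.652476; window check 0.2 ≤ 5.652476 < 1.4 is false → out
[4] lift (17,14): star map gives 8.347524; window check 0.2 ≤ 8.347524 < 1.4 is false → out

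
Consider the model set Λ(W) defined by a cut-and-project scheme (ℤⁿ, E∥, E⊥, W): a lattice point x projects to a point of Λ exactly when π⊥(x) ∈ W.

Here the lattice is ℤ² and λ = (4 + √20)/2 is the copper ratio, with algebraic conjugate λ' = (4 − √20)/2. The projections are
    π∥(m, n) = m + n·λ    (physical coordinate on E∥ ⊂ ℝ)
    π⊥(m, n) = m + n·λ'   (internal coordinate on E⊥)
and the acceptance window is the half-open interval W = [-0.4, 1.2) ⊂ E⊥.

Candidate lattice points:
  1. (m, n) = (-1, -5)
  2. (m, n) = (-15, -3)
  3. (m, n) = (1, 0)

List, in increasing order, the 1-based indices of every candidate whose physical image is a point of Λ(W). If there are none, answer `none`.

1, 3

Numerically λ ≈ 4.2361 and λ' = −1/λ ≈ -0.2361.
#1 (-1,-5): internal coord -1 + (-5)·λ' = +0.1803; +0.1803 ∈ [-0.4, 1.2) → IN Λ
#2 (-15,-3): internal coord -15 + (-3)·λ' = -14.2918; -14.2918 ∉ [-0.4, 1.2) → out
#3 (1,0): internal coord 1 + (0)·λ' = +1.0000; +1.0000 ∈ [-0.4, 1.2) → IN Λ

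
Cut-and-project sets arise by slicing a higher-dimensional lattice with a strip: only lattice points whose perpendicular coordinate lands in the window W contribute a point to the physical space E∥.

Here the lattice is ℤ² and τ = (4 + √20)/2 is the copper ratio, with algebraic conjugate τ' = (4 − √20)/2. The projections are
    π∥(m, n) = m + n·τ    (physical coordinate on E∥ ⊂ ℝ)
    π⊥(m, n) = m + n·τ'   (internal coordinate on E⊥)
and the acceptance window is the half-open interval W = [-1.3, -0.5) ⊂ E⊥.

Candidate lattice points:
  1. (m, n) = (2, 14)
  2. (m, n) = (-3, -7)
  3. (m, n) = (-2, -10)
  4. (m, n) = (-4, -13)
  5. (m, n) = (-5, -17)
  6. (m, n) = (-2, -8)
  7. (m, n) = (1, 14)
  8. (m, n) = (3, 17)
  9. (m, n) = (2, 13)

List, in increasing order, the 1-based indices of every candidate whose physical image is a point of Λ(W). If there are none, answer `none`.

τ' = (4−√20)/2 ≈ -0.2361.
[1] lift (2,14): star map gives -1.3050; window check -1.3 ≤ -1.3050 < -0.5 is false → out
[2] lift (-3,-7): star map gives -1.3475; window check -1.3 ≤ -1.3475 < -0.5 is false → out
[3] lift (-2,-10): star map gives 0.3607; window check -1.3 ≤ 0.3607 < -0.5 is false → out
[4] lift (-4,-13): star map gives -0.9311; window check -1.3 ≤ -0.9311 < -0.5 is true → IN Λ
[5] lift (-5,-17): star map gives -0.9868; window check -1.3 ≤ -0.9868 < -0.5 is true → IN Λ
[6] lift (-2,-8): star map gives -0.1115; window check -1.3 ≤ -0.1115 < -0.5 is false → out
[7] lift (1,14): star map gives -2.3050; window check -1.3 ≤ -2.3050 < -0.5 is false → out
[8] lift (3,17): star map gives -1.0132; window check -1.3 ≤ -1.0132 < -0.5 is true → IN Λ
[9] lift (2,13): star map gives -1.0689; window check -1.3 ≤ -1.0689 < -0.5 is true → IN Λ

4, 5, 8, 9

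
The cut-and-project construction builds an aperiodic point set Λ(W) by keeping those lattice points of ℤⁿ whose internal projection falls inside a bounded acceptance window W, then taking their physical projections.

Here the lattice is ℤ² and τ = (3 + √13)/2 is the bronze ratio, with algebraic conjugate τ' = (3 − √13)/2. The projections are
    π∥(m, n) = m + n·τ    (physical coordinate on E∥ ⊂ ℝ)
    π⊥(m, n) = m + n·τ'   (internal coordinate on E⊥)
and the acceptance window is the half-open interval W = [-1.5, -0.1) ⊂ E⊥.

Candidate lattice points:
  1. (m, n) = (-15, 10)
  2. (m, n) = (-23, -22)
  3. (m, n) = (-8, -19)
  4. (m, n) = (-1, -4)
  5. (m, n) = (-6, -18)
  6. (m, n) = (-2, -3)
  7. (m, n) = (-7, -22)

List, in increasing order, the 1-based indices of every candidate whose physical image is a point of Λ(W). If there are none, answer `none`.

5, 6, 7

Numerically τ ≈ 3.3028 and τ' = −1/τ ≈ -0.3028.
[1] lift (-15,10): star map gives -18.0278; window check -1.5 ≤ -18.0278 < -0.1 is false → out
[2] lift (-23,-22): star map gives -16.3389; window check -1.5 ≤ -16.3389 < -0.1 is false → out
[3] lift (-8,-19): star map gives -2.2473; window check -1.5 ≤ -2.2473 < -0.1 is false → out
[4] lift (-1,-4): star map gives 0.2111; window check -1.5 ≤ 0.2111 < -0.1 is false → out
[5] lift (-6,-18): star map gives -0.5500; window check -1.5 ≤ -0.5500 < -0.1 is true → IN Λ
[6] lift (-2,-3): star map gives -1.0917; window check -1.5 ≤ -1.0917 < -0.1 is true → IN Λ
[7] lift (-7,-22): star map gives -0.3389; window check -1.5 ≤ -0.3389 < -0.1 is true → IN Λ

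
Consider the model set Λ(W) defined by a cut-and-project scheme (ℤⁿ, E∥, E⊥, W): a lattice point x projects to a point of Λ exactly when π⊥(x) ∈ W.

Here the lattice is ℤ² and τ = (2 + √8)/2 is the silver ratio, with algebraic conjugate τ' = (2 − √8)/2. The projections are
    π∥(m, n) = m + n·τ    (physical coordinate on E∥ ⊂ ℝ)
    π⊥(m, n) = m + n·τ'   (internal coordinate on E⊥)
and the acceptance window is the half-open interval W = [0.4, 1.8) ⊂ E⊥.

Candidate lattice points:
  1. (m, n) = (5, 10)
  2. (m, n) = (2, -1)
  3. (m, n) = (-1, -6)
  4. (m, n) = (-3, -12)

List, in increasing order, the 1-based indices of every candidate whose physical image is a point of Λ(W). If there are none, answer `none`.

τ' = (2−√8)/2 ≈ -0.414214.
[1] lift (5,10): star map gives 0.857864; window check 0.4 ≤ 0.857864 < 1.8 is true → IN Λ
[2] lift (2,-1): star map gives 2.414214; window check 0.4 ≤ 2.414214 < 1.8 is false → out
[3] lift (-1,-6): star map gives 1.485281; window check 0.4 ≤ 1.485281 < 1.8 is true → IN Λ
[4] lift (-3,-12): star map gives 1.970563; window check 0.4 ≤ 1.970563 < 1.8 is false → out

1, 3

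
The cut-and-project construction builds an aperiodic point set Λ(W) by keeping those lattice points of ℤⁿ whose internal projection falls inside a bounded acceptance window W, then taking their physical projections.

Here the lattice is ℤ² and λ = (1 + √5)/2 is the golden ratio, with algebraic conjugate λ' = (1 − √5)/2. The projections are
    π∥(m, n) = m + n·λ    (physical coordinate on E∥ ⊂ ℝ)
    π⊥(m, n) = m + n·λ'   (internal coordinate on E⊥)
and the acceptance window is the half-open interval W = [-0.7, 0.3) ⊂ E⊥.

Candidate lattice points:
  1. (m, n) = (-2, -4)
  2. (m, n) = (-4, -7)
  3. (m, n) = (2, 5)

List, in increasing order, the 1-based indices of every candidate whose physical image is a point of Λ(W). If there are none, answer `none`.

none

Numerically λ ≈ 1.61803 and λ' = −1/λ ≈ -0.61803.
candidate 1: (m,n)=(-2,-4) → π∥ = -2-4·λ ≈ -8.47214, π⊥ = -2-4·λ' ≈ 0.47214 ∉ [-0.7, 0.3) ⇒ out
candidate 2: (m,n)=(-4,-7) → π∥ = -4-7·λ ≈ -15.32624, π⊥ = -4-7·λ' ≈ 0.32624 ∉ [-0.7, 0.3) ⇒ out
candidate 3: (m,n)=(2,5) → π∥ = 2+5·λ ≈ 10.09017, π⊥ = 2+5·λ' ≈ -1.09017 ∉ [-0.7, 0.3) ⇒ out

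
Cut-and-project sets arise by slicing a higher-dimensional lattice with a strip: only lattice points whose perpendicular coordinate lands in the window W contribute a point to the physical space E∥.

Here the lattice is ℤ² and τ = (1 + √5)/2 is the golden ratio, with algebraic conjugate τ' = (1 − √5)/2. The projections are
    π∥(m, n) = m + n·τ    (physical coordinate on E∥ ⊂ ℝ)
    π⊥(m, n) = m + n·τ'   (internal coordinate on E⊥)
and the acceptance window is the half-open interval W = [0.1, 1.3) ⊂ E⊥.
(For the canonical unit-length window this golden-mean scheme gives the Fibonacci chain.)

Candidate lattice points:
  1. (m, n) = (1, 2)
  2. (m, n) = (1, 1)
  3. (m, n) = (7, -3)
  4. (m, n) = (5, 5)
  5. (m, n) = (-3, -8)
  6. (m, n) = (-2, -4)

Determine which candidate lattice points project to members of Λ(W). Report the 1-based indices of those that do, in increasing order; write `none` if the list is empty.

τ' = (1−√5)/2 ≈ -0.6180.
#1 (1,2): internal coord 1 + (2)·τ' = -0.2361; -0.2361 ∉ [0.1, 1.3) → out
#2 (1,1): internal coord 1 + (1)·τ' = +0.3820; +0.3820 ∈ [0.1, 1.3) → IN Λ
#3 (7,-3): internal coord 7 + (-3)·τ' = +8.8541; +8.8541 ∉ [0.1, 1.3) → out
#4 (5,5): internal coord 5 + (5)·τ' = +1.9098; +1.9098 ∉ [0.1, 1.3) → out
#5 (-3,-8): internal coord -3 + (-8)·τ' = +1.9443; +1.9443 ∉ [0.1, 1.3) → out
#6 (-2,-4): internal coord -2 + (-4)·τ' = +0.4721; +0.4721 ∈ [0.1, 1.3) → IN Λ

2, 6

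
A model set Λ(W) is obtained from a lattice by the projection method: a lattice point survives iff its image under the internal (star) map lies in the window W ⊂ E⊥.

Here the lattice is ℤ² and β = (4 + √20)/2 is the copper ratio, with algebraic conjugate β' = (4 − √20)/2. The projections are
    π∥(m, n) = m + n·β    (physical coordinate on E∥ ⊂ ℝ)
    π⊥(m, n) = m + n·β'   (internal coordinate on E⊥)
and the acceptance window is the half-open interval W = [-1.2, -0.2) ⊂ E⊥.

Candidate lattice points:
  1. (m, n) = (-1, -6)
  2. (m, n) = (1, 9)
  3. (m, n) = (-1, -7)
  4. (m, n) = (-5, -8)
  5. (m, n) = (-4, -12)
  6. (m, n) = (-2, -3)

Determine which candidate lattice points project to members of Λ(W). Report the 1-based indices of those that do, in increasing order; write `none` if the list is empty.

2, 5

β' = (4−√20)/2 ≈ -0.2361.
[1] lift (-1,-6): star map gives 0.4164; window check -1.2 ≤ 0.4164 < -0.2 is false → out
[2] lift (1,9): star map gives -1.1246; window check -1.2 ≤ -1.1246 < -0.2 is true → IN Λ
[3] lift (-1,-7): star map gives 0.6525; window check -1.2 ≤ 0.6525 < -0.2 is false → out
[4] lift (-5,-8): star map gives -3.1115; window check -1.2 ≤ -3.1115 < -0.2 is false → out
[5] lift (-4,-12): star map gives -1.1672; window check -1.2 ≤ -1.1672 < -0.2 is true → IN Λ
[6] lift (-2,-3): star map gives -1.2918; window check -1.2 ≤ -1.2918 < -0.2 is false → out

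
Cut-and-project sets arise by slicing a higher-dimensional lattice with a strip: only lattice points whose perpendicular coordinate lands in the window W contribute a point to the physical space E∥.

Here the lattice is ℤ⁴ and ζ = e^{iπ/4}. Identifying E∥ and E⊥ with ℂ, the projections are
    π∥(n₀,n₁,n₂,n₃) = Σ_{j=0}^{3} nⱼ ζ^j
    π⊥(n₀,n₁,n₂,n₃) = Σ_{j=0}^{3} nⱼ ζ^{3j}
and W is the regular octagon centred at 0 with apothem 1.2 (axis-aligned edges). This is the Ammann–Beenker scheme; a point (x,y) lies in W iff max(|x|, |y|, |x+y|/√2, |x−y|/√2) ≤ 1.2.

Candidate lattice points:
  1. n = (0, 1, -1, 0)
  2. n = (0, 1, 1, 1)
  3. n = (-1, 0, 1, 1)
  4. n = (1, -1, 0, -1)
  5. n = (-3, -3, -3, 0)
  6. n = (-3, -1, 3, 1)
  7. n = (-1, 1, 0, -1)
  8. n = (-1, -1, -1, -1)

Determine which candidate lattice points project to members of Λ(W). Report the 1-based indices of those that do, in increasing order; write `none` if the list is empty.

π⊥(n) = n₀ + n₁ζ³ + n₂ζ⁶ + n₃ζ⁹ where ζ = e^{iπ/4}.
#1 (0, 1, -1, 0): internal (-0.707107, 1.707107); octagon support 1.707107 vs apothem 1.2 → ∉ W
#2 (0, 1, 1, 1): internal (0.000000, 0.414214); octagon support 0.414214 vs apothem 1.2 → ∈ W
#3 (-1, 0, 1, 1): internal (-0.292893, -0.292893); octagon support 0.414214 vs apothem 1.2 → ∈ W
#4 (1, -1, 0, -1): internal (1.000000, -1.414214); octagon support 1.707107 vs apothem 1.2 → ∉ W
#5 (-3, -3, -3, 0): internal (-0.878680, 0.878680); octagon support 1.242641 vs apothem 1.2 → ∉ W
#6 (-3, -1, 3, 1): internal (-1.585786, -3.000000); octagon support 3.242641 vs apothem 1.2 → ∉ W
#7 (-1, 1, 0, -1): internal (-2.414214, 0.000000); octagon support 2.414214 vs apothem 1.2 → ∉ W
#8 (-1, -1, -1, -1): internal (-1.000000, -0.414214); octagon support 1.000000 vs apothem 1.2 → ∈ W

2, 3, 8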